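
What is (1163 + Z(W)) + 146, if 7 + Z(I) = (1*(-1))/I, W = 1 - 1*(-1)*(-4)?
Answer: 3907/3 ≈ 1302.3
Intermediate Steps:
W = -3 (W = 1 + 1*(-4) = 1 - 4 = -3)
Z(I) = -7 - 1/I (Z(I) = -7 + (1*(-1))/I = -7 - 1/I)
(1163 + Z(W)) + 146 = (1163 + (-7 - 1/(-3))) + 146 = (1163 + (-7 - 1*(-⅓))) + 146 = (1163 + (-7 + ⅓)) + 146 = (1163 - 20/3) + 146 = 3469/3 + 146 = 3907/3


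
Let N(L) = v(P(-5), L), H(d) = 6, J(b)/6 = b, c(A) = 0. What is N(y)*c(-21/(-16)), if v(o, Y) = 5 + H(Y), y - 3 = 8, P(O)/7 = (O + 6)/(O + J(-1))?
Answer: 0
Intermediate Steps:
J(b) = 6*b
P(O) = 7*(6 + O)/(-6 + O) (P(O) = 7*((O + 6)/(O + 6*(-1))) = 7*((6 + O)/(O - 6)) = 7*((6 + O)/(-6 + O)) = 7*(6 + O)/(-6 + O))
y = 11 (y = 3 + 8 = 11)
v(o, Y) = 11 (v(o, Y) = 5 + 6 = 11)
N(L) = 11
N(y)*c(-21/(-16)) = 11*0 = 0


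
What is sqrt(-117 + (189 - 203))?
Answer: I*sqrt(131) ≈ 11.446*I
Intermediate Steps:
sqrt(-117 + (189 - 203)) = sqrt(-117 - 14) = sqrt(-131) = I*sqrt(131)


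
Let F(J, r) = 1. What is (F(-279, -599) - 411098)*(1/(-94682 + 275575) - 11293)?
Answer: 839799084318856/180893 ≈ 4.6425e+9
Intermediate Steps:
(F(-279, -599) - 411098)*(1/(-94682 + 275575) - 11293) = (1 - 411098)*(1/(-94682 + 275575) - 11293) = -411097*(1/180893 - 11293) = -411097*(-2042824648/180893) = 839799084318856/180893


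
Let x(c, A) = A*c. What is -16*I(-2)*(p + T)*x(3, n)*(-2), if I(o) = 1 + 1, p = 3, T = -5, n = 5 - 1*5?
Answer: 0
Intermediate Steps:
n = 0 (n = 5 - 5 = 0)
I(o) = 2
-16*I(-2)*(p + T)*x(3, n)*(-2) = -32*(3 - 5)*(0*3)*(-2) = -32*(-2*0)*(-2) = -32*0*(-2) = -16*0*(-2) = 0*(-2) = 0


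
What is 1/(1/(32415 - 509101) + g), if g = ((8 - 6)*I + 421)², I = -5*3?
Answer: 476686/72876232365 ≈ 6.5410e-6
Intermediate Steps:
I = -15
g = 152881 (g = ((8 - 6)*(-15) + 421)² = (2*(-15) + 421)² = (-30 + 421)² = 391² = 152881)
1/(1/(32415 - 509101) + g) = 1/(1/(32415 - 509101) + 152881) = 1/(1/(-476686) + 152881) = 1/(-1/476686 + 152881) = 1/(72876232365/476686) = 476686/72876232365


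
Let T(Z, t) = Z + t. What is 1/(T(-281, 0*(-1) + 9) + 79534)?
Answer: 1/79262 ≈ 1.2616e-5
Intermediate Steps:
1/(T(-281, 0*(-1) + 9) + 79534) = 1/((-281 + (0*(-1) + 9)) + 79534) = 1/((-281 + (0 + 9)) + 79534) = 1/((-281 + 9) + 79534) = 1/(-272 + 79534) = 1/79262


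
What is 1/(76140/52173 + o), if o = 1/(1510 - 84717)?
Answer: 482350979/703925423 ≈ 0.68523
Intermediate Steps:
o = -1/83207 (o = 1/(-83207) = -1/83207 ≈ -1.2018e-5)
1/(76140/52173 + o) = 1/(76140/52173 - 1/83207) = 1/(76140*(1/52173) - 1/83207) = 1/(8460/5797 - 1/83207) = 1/(703925423/482350979) = 482350979/703925423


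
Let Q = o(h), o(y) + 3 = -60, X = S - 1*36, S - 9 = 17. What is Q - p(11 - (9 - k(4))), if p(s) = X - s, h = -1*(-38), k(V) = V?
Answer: -47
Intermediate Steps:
S = 26 (S = 9 + 17 = 26)
X = -10 (X = 26 - 1*36 = 26 - 36 = -10)
h = 38
o(y) = -63 (o(y) = -3 - 60 = -63)
Q = -63
p(s) = -10 - s
Q - p(11 - (9 - k(4))) = -63 - (-10 - (11 - (9 - 1*4))) = -63 - (-10 - (11 - (9 - 4))) = -63 - (-10 - (11 - 1*5)) = -63 - (-10 - (11 - 5)) = -63 - (-10 - 1*6) = -63 - (-10 - 6) = -63 - 1*(-16) = -63 + 16 = -47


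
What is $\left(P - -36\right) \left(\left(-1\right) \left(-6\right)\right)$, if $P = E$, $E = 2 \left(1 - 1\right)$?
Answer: $216$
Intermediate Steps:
$E = 0$ ($E = 2 \cdot 0 = 0$)
$P = 0$
$\left(P - -36\right) \left(\left(-1\right) \left(-6\right)\right) = \left(0 - -36\right) \left(\left(-1\right) \left(-6\right)\right) = \left(0 + 36\right) 6 = 36 \cdot 6 = 216$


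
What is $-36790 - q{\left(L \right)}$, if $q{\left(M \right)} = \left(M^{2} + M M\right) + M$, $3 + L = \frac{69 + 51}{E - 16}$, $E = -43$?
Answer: $- \frac{128224885}{3481} \approx -36836.0$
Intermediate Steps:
$L = - \frac{297}{59}$ ($L = -3 + \frac{69 + 51}{-43 - 16} = -3 + \frac{120}{-59} = -3 + 120 \left(- \frac{1}{59}\right) = -3 - \frac{120}{59} = - \frac{297}{59} \approx -5.0339$)
$q{\left(M \right)} = M + 2 M^{2}$ ($q{\left(M \right)} = \left(M^{2} + M^{2}\right) + M = 2 M^{2} + M = M + 2 M^{2}$)
$-36790 - q{\left(L \right)} = -36790 - - \frac{297 \left(1 + 2 \left(- \frac{297}{59}\right)\right)}{59} = -36790 - - \frac{297 \left(1 - \frac{594}{59}\right)}{59} = -36790 - \left(- \frac{297}{59}\right) \left(- \frac{535}{59}\right) = -36790 - \frac{158895}{3481} = - \frac{128224885}{3481}$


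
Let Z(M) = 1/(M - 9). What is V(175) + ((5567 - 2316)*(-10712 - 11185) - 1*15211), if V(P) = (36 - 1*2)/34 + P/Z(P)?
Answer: -71173307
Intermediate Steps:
Z(M) = 1/(-9 + M)
V(P) = 1 + P*(-9 + P) (V(P) = (36 - 1*2)/34 + P/(1/(-9 + P)) = (36 - 2)*(1/34) + P*(-9 + P) = 34*(1/34) + P*(-9 + P) = 1 + P*(-9 + P))
V(175) + ((5567 - 2316)*(-10712 - 11185) - 1*15211) = (1 + 175*(-9 + 175)) + ((5567 - 2316)*(-10712 - 11185) - 1*15211) = (1 + 175*166) + (3251*(-21897) - 15211) = (1 + 29050) + (-71187147 - 15211) = 29051 - 71202358 = -71173307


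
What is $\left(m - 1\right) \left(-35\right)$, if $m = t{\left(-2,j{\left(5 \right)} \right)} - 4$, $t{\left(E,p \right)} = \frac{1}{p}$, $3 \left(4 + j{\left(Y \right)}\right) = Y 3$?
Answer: $140$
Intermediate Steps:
$j{\left(Y \right)} = -4 + Y$ ($j{\left(Y \right)} = -4 + \frac{Y 3}{3} = -4 + \frac{3 Y}{3} = -4 + Y$)
$m = -3$ ($m = \frac{1}{-4 + 5} - 4 = 1^{-1} - 4 = 1 - 4 = -3$)
$\left(m - 1\right) \left(-35\right) = \left(-3 - 1\right) \left(-35\right) = \left(-4\right) \left(-35\right) = 140$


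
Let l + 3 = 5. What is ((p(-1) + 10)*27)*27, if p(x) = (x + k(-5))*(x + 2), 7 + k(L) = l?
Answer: 2916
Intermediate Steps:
l = 2 (l = -3 + 5 = 2)
k(L) = -5 (k(L) = -7 + 2 = -5)
p(x) = (-5 + x)*(2 + x) (p(x) = (x - 5)*(x + 2) = (-5 + x)*(2 + x))
((p(-1) + 10)*27)*27 = (((-10 + (-1)² - 3*(-1)) + 10)*27)*27 = (((-10 + 1 + 3) + 10)*27)*27 = ((-6 + 10)*27)*27 = (4*27)*27 = 108*27 = 2916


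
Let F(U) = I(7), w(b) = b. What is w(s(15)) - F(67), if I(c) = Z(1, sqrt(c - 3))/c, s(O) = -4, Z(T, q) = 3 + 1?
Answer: -32/7 ≈ -4.5714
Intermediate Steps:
Z(T, q) = 4
I(c) = 4/c
F(U) = 4/7
w(s(15)) - F(67) = -4 - 1*4/7 = -4 - 4/7 = -32/7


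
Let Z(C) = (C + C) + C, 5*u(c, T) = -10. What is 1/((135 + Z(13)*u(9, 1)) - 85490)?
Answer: -1/85433 ≈ -1.1705e-5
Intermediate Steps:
u(c, T) = -2 (u(c, T) = (⅕)*(-10) = -2)
Z(C) = 3*C (Z(C) = 2*C + C = 3*C)
1/((135 + Z(13)*u(9, 1)) - 85490) = 1/((135 + (3*13)*(-2)) - 85490) = 1/((135 + 39*(-2)) - 85490) = 1/((135 - 78) - 85490) = 1/(57 - 85490) = 1/(-85433) = -1/85433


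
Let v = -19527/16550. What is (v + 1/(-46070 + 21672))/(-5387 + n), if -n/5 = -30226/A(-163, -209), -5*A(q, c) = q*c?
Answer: 368880802178/1691083204618525 ≈ 0.00021813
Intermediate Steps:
A(q, c) = -c*q/5 (A(q, c) = -q*c/5 = -c*q/5)
n = -755650/34067 (n = -(-151130)/((-1/5*(-209)*(-163))) = -(-151130)/(-34067/5) = -(-151130)*(-5)/34067 = -5*151130/34067 = -755650/34067 ≈ -22.181)
v = -19527/16550 (v = -19527*1/16550 = -19527/16550 ≈ -1.1799)
(v + 1/(-46070 + 21672))/(-5387 + n) = (-19527/16550 + 1/(-46070 + 21672))/(-5387 - 755650/34067) = (-19527/16550 + 1/(-24398))/(-184274579/34067) = (-19527/16550 - 1/24398)*(-34067/184274579) = -119109074/100946725*(-34067/184274579) = 368880802178/1691083204618525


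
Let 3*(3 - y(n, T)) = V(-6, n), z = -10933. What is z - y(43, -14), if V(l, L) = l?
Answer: -10938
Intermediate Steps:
y(n, T) = 5 (y(n, T) = 3 - ⅓*(-6) = 3 + 2 = 5)
z - y(43, -14) = -10933 - 1*5 = -10933 - 5 = -10938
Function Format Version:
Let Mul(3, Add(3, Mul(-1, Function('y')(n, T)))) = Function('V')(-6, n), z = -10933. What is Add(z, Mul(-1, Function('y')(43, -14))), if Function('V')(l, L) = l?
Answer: -10938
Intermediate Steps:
Function('y')(n, T) = 5 (Function('y')(n, T) = Add(3, Mul(Rational(-1, 3), -6)) = Add(3, 2) = 5)
Add(z, Mul(-1, Function('y')(43, -14))) = Add(-10933, Mul(-1, 5)) = Add(-10933, -5) = -10938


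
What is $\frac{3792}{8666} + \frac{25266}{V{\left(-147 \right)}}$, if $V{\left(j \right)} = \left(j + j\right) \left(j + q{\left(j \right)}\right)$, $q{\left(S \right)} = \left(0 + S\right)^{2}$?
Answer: $\frac{282237055}{650963922} \approx 0.43357$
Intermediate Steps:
$q{\left(S \right)} = S^{2}$
$V{\left(j \right)} = 2 j \left(j + j^{2}\right)$ ($V{\left(j \right)} = \left(j + j\right) \left(j + j^{2}\right) = 2 j \left(j + j^{2}\right)$)
$\frac{3792}{8666} + \frac{25266}{V{\left(-147 \right)}} = \frac{3792}{8666} + \frac{25266}{2 \left(-147\right)^{2} \left(1 - 147\right)} = 3792 \cdot \frac{1}{8666} + \frac{25266}{2 \cdot 21609 \left(-146\right)} = \frac{1896}{4333} + \frac{25266}{-6309828} = \frac{1896}{4333} + 25266 \left(- \frac{1}{6309828}\right) = \frac{1896}{4333} - \frac{4211}{1051638} = \frac{282237055}{650963922}$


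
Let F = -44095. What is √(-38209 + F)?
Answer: 8*I*√1286 ≈ 286.89*I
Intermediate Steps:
√(-38209 + F) = √(-38209 - 44095) = √(-82304) = 8*I*√1286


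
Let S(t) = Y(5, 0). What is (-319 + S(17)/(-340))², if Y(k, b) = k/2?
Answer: 1882258225/18496 ≈ 1.0177e+5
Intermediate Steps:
Y(k, b) = k/2 (Y(k, b) = k*(½) = k/2)
S(t) = 5/2 (S(t) = (½)*5 = 5/2)
(-319 + S(17)/(-340))² = (-319 + (5/2)/(-340))² = (-319 + (5/2)*(-1/340))² = (-319 - 1/136)² = (-43385/136)² = 1882258225/18496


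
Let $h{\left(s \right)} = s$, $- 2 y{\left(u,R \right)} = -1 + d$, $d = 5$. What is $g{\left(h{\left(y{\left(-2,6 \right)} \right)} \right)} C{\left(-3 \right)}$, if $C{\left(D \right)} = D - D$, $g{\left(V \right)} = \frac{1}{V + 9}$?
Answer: $0$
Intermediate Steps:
$y{\left(u,R \right)} = -2$ ($y{\left(u,R \right)} = - \frac{-1 + 5}{2} = \left(- \frac{1}{2}\right) 4 = -2$)
$g{\left(V \right)} = \frac{1}{9 + V}$
$C{\left(D \right)} = 0$
$g{\left(h{\left(y{\left(-2,6 \right)} \right)} \right)} C{\left(-3 \right)} = \frac{1}{9 - 2} \cdot 0 = \frac{1}{7} \cdot 0 = 0$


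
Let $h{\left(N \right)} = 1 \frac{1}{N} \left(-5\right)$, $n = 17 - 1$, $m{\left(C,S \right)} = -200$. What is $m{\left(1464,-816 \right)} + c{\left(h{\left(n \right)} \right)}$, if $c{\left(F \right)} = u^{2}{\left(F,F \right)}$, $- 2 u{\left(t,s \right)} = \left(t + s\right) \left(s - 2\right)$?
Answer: $- \frac{13072975}{65536} \approx -199.48$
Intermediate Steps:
$n = 16$ ($n = 17 - 1 = 16$)
$h{\left(N \right)} = - \frac{5}{N}$ ($h{\left(N \right)} = \frac{1}{N} \left(-5\right) = - \frac{5}{N}$)
$u{\left(t,s \right)} = - \frac{\left(-2 + s\right) \left(s + t\right)}{2}$ ($u{\left(t,s \right)} = - \frac{\left(t + s\right) \left(s - 2\right)}{2} = - \frac{\left(s + t\right) \left(-2 + s\right)}{2} = - \frac{\left(-2 + s\right) \left(s + t\right)}{2}$)
$c{\left(F \right)} = \left(- F^{2} + 2 F\right)^{2}$ ($c{\left(F \right)} = \left(F + F - \frac{F^{2}}{2} - \frac{F F}{2}\right)^{2} = \left(F + F - \frac{F^{2}}{2} - \frac{F^{2}}{2}\right)^{2} = \left(- F^{2} + 2 F\right)^{2}$)
$m{\left(1464,-816 \right)} + c{\left(h{\left(n \right)} \right)} = -200 + \left(- \frac{5}{16}\right)^{2} \left(2 - - \frac{5}{16}\right)^{2} = -200 + \frac{25 \left(2 + \frac{5}{16}\right)^{2}}{256} = -200 + \frac{25 \left(\frac{37}{16}\right)^{2}}{256} = -200 + \frac{25}{256} \cdot \frac{1369}{256} = -200 + \frac{34225}{65536} = - \frac{13072975}{65536}$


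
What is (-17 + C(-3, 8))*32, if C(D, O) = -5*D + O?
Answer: 192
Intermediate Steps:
C(D, O) = O - 5*D
(-17 + C(-3, 8))*32 = (-17 + (8 - 5*(-3)))*32 = (-17 + (8 + 15))*32 = (-17 + 23)*32 = 6*32 = 192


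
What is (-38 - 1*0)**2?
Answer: 1444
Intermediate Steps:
(-38 - 1*0)**2 = (-38 + 0)**2 = (-38)**2 = 1444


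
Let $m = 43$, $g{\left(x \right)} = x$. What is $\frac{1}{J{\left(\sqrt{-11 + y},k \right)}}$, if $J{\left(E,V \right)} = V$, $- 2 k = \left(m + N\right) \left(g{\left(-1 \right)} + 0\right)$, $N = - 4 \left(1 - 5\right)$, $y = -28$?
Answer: $\frac{2}{59} \approx 0.033898$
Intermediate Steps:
$N = 16$ ($N = \left(-4\right) \left(-4\right) = 16$)
$k = \frac{59}{2}$ ($k = - \frac{\left(43 + 16\right) \left(-1 + 0\right)}{2} = - \frac{59 \left(-1\right)}{2} = \left(- \frac{1}{2}\right) \left(-59\right) = \frac{59}{2} \approx 29.5$)
$\frac{1}{J{\left(\sqrt{-11 + y},k \right)}} = \frac{1}{\frac{59}{2}} = \frac{2}{59}$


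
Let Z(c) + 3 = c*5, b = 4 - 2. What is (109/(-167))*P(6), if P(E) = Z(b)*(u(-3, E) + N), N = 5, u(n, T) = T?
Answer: -8393/167 ≈ -50.258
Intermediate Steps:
b = 2
Z(c) = -3 + 5*c (Z(c) = -3 + c*5 = -3 + 5*c)
P(E) = 35 + 7*E (P(E) = (-3 + 5*2)*(E + 5) = (-3 + 10)*(5 + E) = 7*(5 + E) = 35 + 7*E)
(109/(-167))*P(6) = (109/(-167))*(35 + 7*6) = (109*(-1/167))*(35 + 42) = -109/167*77 = -8393/167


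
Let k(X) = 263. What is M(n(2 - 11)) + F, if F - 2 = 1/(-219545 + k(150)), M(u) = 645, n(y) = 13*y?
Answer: 141875453/219282 ≈ 647.00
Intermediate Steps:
F = 438563/219282 (F = 2 + 1/(-219545 + 263) = 2 + 1/(-219282) = 2 - 1/219282 = 438563/219282 ≈ 2.0000)
M(n(2 - 11)) + F = 645 + 438563/219282 = 141875453/219282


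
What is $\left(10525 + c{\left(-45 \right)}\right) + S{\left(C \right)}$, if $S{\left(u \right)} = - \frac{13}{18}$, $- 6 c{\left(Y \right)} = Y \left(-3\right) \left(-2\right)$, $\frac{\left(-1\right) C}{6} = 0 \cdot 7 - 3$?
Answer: $\frac{190247}{18} \approx 10569.0$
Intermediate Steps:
$C = 18$ ($C = - 6 \left(0 \cdot 7 - 3\right) = - 6 \left(0 - 3\right) = \left(-6\right) \left(-3\right) = 18$)
$c{\left(Y \right)} = - Y$ ($c{\left(Y \right)} = - \frac{Y \left(-3\right) \left(-2\right)}{6} = - \frac{- 3 Y \left(-2\right)}{6} = - \frac{6 Y}{6} = - Y$)
$S{\left(u \right)} = - \frac{13}{18}$ ($S{\left(u \right)} = \left(-13\right) \frac{1}{18} = - \frac{13}{18}$)
$\left(10525 + c{\left(-45 \right)}\right) + S{\left(C \right)} = \left(10525 - -45\right) - \frac{13}{18} = \left(10525 + 45\right) - \frac{13}{18} = 10570 - \frac{13}{18} = \frac{190247}{18}$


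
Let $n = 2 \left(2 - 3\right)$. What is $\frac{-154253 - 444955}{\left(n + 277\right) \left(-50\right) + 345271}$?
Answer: $- \frac{199736}{110507} \approx -1.8075$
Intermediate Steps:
$n = -2$ ($n = 2 \left(-1\right) = -2$)
$\frac{-154253 - 444955}{\left(n + 277\right) \left(-50\right) + 345271} = \frac{-154253 - 444955}{\left(-2 + 277\right) \left(-50\right) + 345271} = - \frac{599208}{275 \left(-50\right) + 345271} = - \frac{599208}{-13750 + 345271} = - \frac{599208}{331521} = \left(-599208\right) \frac{1}{331521} = - \frac{199736}{110507}$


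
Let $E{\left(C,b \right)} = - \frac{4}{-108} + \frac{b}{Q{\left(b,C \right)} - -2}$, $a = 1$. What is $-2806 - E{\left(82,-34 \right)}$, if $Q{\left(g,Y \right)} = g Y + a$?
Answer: $- \frac{211000873}{75195} \approx -2806.1$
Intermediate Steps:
$Q{\left(g,Y \right)} = 1 + Y g$ ($Q{\left(g,Y \right)} = g Y + 1 = Y g + 1 = 1 + Y g$)
$E{\left(C,b \right)} = \frac{1}{27} + \frac{b}{3 + C b}$ ($E{\left(C,b \right)} = - \frac{4}{-108} + \frac{b}{\left(1 + C b\right) - -2} = \left(-4\right) \left(- \frac{1}{108}\right) + \frac{b}{\left(1 + C b\right) + 2} = \frac{1}{27} + \frac{b}{3 + C b}$)
$-2806 - E{\left(82,-34 \right)} = -2806 - \frac{3 + 27 \left(-34\right) + 82 \left(-34\right)}{27 \left(3 + 82 \left(-34\right)\right)} = -2806 - \frac{3 - 918 - 2788}{27 \left(3 - 2788\right)} = -2806 - \frac{1}{27} \frac{1}{-2785} \left(-3703\right) = -2806 - \frac{1}{27} \left(- \frac{1}{2785}\right) \left(-3703\right) = -2806 - \frac{3703}{75195} = - \frac{211000873}{75195}$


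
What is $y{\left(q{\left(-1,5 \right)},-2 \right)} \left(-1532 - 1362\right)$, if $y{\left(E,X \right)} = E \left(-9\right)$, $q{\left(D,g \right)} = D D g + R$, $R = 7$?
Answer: $312552$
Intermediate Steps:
$q{\left(D,g \right)} = 7 + g D^{2}$ ($q{\left(D,g \right)} = D D g + 7 = D^{2} g + 7 = g D^{2} + 7 = 7 + g D^{2}$)
$y{\left(E,X \right)} = - 9 E$
$y{\left(q{\left(-1,5 \right)},-2 \right)} \left(-1532 - 1362\right) = - 9 \left(7 + 5 \left(-1\right)^{2}\right) \left(-1532 - 1362\right) = - 9 \left(7 + 5 \cdot 1\right) \left(-2894\right) = - 9 \left(7 + 5\right) \left(-2894\right) = \left(-9\right) 12 \left(-2894\right) = \left(-108\right) \left(-2894\right) = 312552$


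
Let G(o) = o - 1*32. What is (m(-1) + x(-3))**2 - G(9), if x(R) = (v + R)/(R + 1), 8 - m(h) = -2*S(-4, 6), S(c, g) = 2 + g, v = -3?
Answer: 752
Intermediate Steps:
m(h) = 24 (m(h) = 8 - (-2)*(2 + 6) = 8 - (-2)*8 = 8 - 1*(-16) = 8 + 16 = 24)
G(o) = -32 + o (G(o) = o - 32 = -32 + o)
x(R) = (-3 + R)/(1 + R) (x(R) = (-3 + R)/(R + 1) = (-3 + R)/(1 + R))
(m(-1) + x(-3))**2 - G(9) = (24 + (-3 - 3)/(1 - 3))**2 - (-32 + 9) = (24 - 6/(-2))**2 - 1*(-23) = (24 - 1/2*(-6))**2 + 23 = (24 + 3)**2 + 23 = 27**2 + 23 = 729 + 23 = 752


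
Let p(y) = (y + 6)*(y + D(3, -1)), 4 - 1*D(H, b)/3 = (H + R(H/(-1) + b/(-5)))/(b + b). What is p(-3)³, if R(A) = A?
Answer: 21717639/1000 ≈ 21718.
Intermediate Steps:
D(H, b) = 123/10 (D(H, b) = 12 - 3*(H + (H/(-1) + b/(-5)))/(b + b) = 12 - 3*(H + (H*(-1) + b*(-⅕)))/(2*b) = 12 - 3*(H + (-H - b/5))*1/(2*b) = 12 - 3*(-b/5)*1/(2*b) = 12 - 3*(-⅒) = 12 + 3/10 = 123/10)
p(y) = (6 + y)*(123/10 + y) (p(y) = (y + 6)*(y + 123/10) = (6 + y)*(123/10 + y))
p(-3)³ = (369/5 + (-3)² + (183/10)*(-3))³ = (369/5 + 9 - 549/10)³ = (279/10)³ = 21717639/1000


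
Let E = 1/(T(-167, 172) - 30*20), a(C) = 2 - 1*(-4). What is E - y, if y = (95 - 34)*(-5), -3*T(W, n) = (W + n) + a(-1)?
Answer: 552352/1811 ≈ 305.00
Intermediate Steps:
a(C) = 6 (a(C) = 2 + 4 = 6)
T(W, n) = -2 - W/3 - n/3 (T(W, n) = -((W + n) + 6)/3 = -(6 + W + n)/3 = -2 - W/3 - n/3)
y = -305 (y = 61*(-5) = -305)
E = -3/1811 (E = 1/((-2 - 1/3*(-167) - 1/3*172) - 30*20) = 1/((-2 + 167/3 - 172/3) - 600) = 1/(-11/3 - 600) = 1/(-1811/3) = -3/1811 ≈ -0.0016565)
E - y = -3/1811 - 1*(-305) = -3/1811 + 305 = 552352/1811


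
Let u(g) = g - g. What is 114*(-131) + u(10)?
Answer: -14934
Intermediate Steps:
u(g) = 0
114*(-131) + u(10) = 114*(-131) + 0 = -14934 + 0 = -14934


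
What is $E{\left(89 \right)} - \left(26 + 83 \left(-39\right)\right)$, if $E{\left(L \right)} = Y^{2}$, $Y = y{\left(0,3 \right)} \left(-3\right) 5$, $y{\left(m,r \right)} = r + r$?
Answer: $11311$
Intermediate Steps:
$y{\left(m,r \right)} = 2 r$
$Y = -90$ ($Y = 2 \cdot 3 \left(-3\right) 5 = 6 \left(-3\right) 5 = \left(-18\right) 5 = -90$)
$E{\left(L \right)} = 8100$ ($E{\left(L \right)} = \left(-90\right)^{2} = 8100$)
$E{\left(89 \right)} - \left(26 + 83 \left(-39\right)\right) = 8100 - \left(26 + 83 \left(-39\right)\right) = 8100 - \left(26 - 3237\right) = 8100 - -3211 = 8100 + 3211 = 11311$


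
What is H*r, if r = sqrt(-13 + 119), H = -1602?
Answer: -1602*sqrt(106) ≈ -16494.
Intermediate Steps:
r = sqrt(106) ≈ 10.296
H*r = -1602*sqrt(106)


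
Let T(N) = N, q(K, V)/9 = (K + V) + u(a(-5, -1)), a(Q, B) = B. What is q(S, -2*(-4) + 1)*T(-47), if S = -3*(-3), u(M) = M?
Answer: -7191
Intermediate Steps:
S = 9
q(K, V) = -9 + 9*K + 9*V (q(K, V) = 9*((K + V) - 1) = 9*(-1 + K + V) = -9 + 9*K + 9*V)
q(S, -2*(-4) + 1)*T(-47) = (-9 + 9*9 + 9*(-2*(-4) + 1))*(-47) = (-9 + 81 + 9*(8 + 1))*(-47) = (-9 + 81 + 9*9)*(-47) = (-9 + 81 + 81)*(-47) = 153*(-47) = -7191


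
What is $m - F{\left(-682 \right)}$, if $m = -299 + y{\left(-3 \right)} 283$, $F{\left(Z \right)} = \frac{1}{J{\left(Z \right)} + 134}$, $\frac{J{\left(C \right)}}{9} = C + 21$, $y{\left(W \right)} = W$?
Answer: $- \frac{6675619}{5815} \approx -1148.0$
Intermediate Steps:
$J{\left(C \right)} = 189 + 9 C$ ($J{\left(C \right)} = 9 \left(C + 21\right) = 9 \left(21 + C\right) = 189 + 9 C$)
$F{\left(Z \right)} = \frac{1}{323 + 9 Z}$ ($F{\left(Z \right)} = \frac{1}{\left(189 + 9 Z\right) + 134} = \frac{1}{323 + 9 Z}$)
$m = -1148$ ($m = -299 - 849 = -1148$)
$m - F{\left(-682 \right)} = -1148 - \frac{1}{323 + 9 \left(-682\right)} = -1148 - \frac{1}{323 - 6138} = -1148 - \frac{1}{-5815} = -1148 - - \frac{1}{5815} = -1148 + \frac{1}{5815} = - \frac{6675619}{5815}$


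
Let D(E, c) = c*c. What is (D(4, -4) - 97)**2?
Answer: 6561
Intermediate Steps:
D(E, c) = c**2
(D(4, -4) - 97)**2 = ((-4)**2 - 97)**2 = (16 - 97)**2 = (-81)**2 = 6561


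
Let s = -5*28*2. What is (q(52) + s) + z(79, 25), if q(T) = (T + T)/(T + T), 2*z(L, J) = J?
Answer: -533/2 ≈ -266.50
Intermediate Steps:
z(L, J) = J/2
q(T) = 1 (q(T) = (2*T)/((2*T)) = (2*T)*(1/(2*T)) = 1)
s = -280 (s = -140*2 = -280)
(q(52) + s) + z(79, 25) = (1 - 280) + (1/2)*25 = -279 + 25/2 = -533/2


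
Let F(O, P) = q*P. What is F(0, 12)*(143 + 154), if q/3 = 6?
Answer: 64152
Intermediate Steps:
q = 18 (q = 3*6 = 18)
F(O, P) = 18*P
F(0, 12)*(143 + 154) = (18*12)*(143 + 154) = 216*297 = 64152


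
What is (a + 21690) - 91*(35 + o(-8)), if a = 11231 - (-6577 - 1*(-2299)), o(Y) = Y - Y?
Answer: 34014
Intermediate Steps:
o(Y) = 0
a = 15509 (a = 11231 - (-6577 + 2299) = 11231 - 1*(-4278) = 11231 + 4278 = 15509)
(a + 21690) - 91*(35 + o(-8)) = (15509 + 21690) - 91*(35 + 0) = 37199 - 91*35 = 37199 - 3185 = 34014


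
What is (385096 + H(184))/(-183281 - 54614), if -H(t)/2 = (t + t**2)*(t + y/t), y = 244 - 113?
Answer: 1741442/33985 ≈ 51.241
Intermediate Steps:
y = 131
H(t) = -2*(t + t**2)*(t + 131/t)
(385096 + H(184))/(-183281 - 54614) = (385096 + (-262 - 262*184 - 2*184**2 - 2*184**3))/(-183281 - 54614) = (385096 + (-262 - 48208 - 2*33856 - 2*6229504))/(-237895) = (385096 + (-262 - 48208 - 67712 - 12459008))*(-1/237895) = (385096 - 12575190)*(-1/237895) = -12190094*(-1/237895) = 1741442/33985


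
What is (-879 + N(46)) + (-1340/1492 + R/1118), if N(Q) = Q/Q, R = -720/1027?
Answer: -188204468377/214136689 ≈ -878.90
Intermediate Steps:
R = -720/1027 (R = -720*1/1027 = -720/1027 ≈ -0.70107)
N(Q) = 1
(-879 + N(46)) + (-1340/1492 + R/1118) = (-879 + 1) + (-1340/1492 - 720/1027/1118) = -878 + (-1340*1/1492 - 720/1027*1/1118) = -878 + (-335/373 - 360/574093) = -878 - 192455435/214136689 = -188204468377/214136689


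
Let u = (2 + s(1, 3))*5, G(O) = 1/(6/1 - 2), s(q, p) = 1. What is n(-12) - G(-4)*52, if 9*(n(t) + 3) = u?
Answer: -43/3 ≈ -14.333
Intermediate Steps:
G(O) = 1/4 (G(O) = 1/(6*1 - 2) = 1/(6 - 2) = 1/4)
u = 15 (u = (2 + 1)*5 = 3*5 = 15)
n(t) = -4/3 (n(t) = -3 + (1/9)*15 = -3 + 5/3 = -4/3)
n(-12) - G(-4)*52 = -4/3 - 52/4 = -4/3 - 1*13 = -4/3 - 13 = -43/3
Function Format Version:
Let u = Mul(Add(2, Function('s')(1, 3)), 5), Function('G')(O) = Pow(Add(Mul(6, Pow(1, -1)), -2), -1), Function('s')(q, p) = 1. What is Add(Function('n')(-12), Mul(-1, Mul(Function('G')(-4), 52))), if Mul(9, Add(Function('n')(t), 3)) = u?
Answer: Rational(-43, 3) ≈ -14.333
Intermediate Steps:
Function('G')(O) = Rational(1, 4) (Function('G')(O) = Pow(Add(Mul(6, 1), -2), -1) = Pow(Add(6, -2), -1) = Pow(4, -1) = Rational(1, 4))
u = 15 (u = Mul(Add(2, 1), 5) = Mul(3, 5) = 15)
Function('n')(t) = Rational(-4, 3) (Function('n')(t) = Add(-3, Mul(Rational(1, 9), 15)) = Add(-3, Rational(5, 3)) = Rational(-4, 3))
Add(Function('n')(-12), Mul(-1, Mul(Function('G')(-4), 52))) = Add(Rational(-4, 3), Mul(-1, Mul(Rational(1, 4), 52))) = Add(Rational(-4, 3), Mul(-1, 13)) = Add(Rational(-4, 3), -13) = Rational(-43, 3)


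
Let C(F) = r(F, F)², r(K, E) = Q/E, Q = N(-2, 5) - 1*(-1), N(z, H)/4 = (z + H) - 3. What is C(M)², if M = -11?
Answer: 1/14641 ≈ 6.8301e-5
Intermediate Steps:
N(z, H) = -12 + 4*H + 4*z (N(z, H) = 4*((z + H) - 3) = 4*((H + z) - 3) = 4*(-3 + H + z) = -12 + 4*H + 4*z)
Q = 1 (Q = (-12 + 4*5 + 4*(-2)) - 1*(-1) = (-12 + 20 - 8) + 1 = 0 + 1 = 1)
r(K, E) = 1/E
C(F) = F⁻² (C(F) = (1/F)² = F⁻²)
C(M)² = ((-11)⁻²)² = (1/121)² = 1/14641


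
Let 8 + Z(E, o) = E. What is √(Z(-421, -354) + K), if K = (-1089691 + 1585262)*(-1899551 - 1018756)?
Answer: 3*I*√160692035414 ≈ 1.2026e+6*I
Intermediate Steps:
K = -1446228318297 (K = 495571*(-2918307) = -1446228318297)
Z(E, o) = -8 + E
√(Z(-421, -354) + K) = √((-8 - 421) - 1446228318297) = √(-429 - 1446228318297) = √(-1446228318726) = 3*I*√160692035414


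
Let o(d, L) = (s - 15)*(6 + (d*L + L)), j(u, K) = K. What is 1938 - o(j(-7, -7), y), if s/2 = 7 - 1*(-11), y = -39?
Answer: -3102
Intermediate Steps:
s = 36 (s = 2*(7 - 1*(-11)) = 2*(7 + 11) = 2*18 = 36)
o(d, L) = 126 + 21*L + 21*L*d (o(d, L) = (36 - 15)*(6 + (d*L + L)) = 21*(6 + (L*d + L)) = 21*(6 + (L + L*d)) = 21*(6 + L + L*d) = 126 + 21*L + 21*L*d)
1938 - o(j(-7, -7), y) = 1938 - (126 + 21*(-39) + 21*(-39)*(-7)) = 1938 - (126 - 819 + 5733) = 1938 - 1*5040 = 1938 - 5040 = -3102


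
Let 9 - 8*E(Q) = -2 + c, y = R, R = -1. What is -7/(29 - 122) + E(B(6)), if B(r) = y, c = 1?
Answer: 493/372 ≈ 1.3253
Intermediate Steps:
y = -1
B(r) = -1
E(Q) = 5/4 (E(Q) = 9/8 - (-2 + 1)/8 = 9/8 - ⅛*(-1) = 9/8 + ⅛ = 5/4)
-7/(29 - 122) + E(B(6)) = -7/(29 - 122) + 5/4 = -7/(-93) + 5/4 = -1/93*(-7) + 5/4 = 7/93 + 5/4 = 493/372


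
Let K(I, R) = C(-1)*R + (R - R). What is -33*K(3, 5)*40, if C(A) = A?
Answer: 6600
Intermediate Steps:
K(I, R) = -R (K(I, R) = -R + (R - R) = -R + 0 = -R)
-33*K(3, 5)*40 = -(-33)*5*40 = -33*(-5)*40 = 165*40 = 6600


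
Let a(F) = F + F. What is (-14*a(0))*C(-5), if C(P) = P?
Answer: 0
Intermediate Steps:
a(F) = 2*F
(-14*a(0))*C(-5) = -28*0*(-5) = -14*0*(-5) = 0*(-5) = 0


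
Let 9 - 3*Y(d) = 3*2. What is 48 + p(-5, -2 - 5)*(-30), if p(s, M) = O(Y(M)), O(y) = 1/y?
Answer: 18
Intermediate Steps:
Y(d) = 1 (Y(d) = 3 - 2 = 1)
p(s, M) = 1 (p(s, M) = 1/1 = 1)
48 + p(-5, -2 - 5)*(-30) = 48 + 1*(-30) = 48 - 30 = 18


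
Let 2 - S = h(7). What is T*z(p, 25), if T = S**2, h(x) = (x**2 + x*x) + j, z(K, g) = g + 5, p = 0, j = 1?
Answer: 282270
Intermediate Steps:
z(K, g) = 5 + g
h(x) = 1 + 2*x**2 (h(x) = (x**2 + x*x) + 1 = (x**2 + x**2) + 1 = 2*x**2 + 1 = 1 + 2*x**2)
S = -97 (S = 2 - (1 + 2*7**2) = 2 - (1 + 2*49) = 2 - (1 + 98) = 2 - 1*99 = 2 - 99 = -97)
T = 9409 (T = (-97)**2 = 9409)
T*z(p, 25) = 9409*(5 + 25) = 9409*30 = 282270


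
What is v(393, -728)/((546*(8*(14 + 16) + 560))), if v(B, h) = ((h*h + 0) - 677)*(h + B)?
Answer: -35463569/87360 ≈ -405.95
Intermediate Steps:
v(B, h) = (-677 + h**2)*(B + h) (v(B, h) = ((h**2 + 0) - 677)*(B + h) = (h**2 - 677)*(B + h) = (-677 + h**2)*(B + h))
v(393, -728)/((546*(8*(14 + 16) + 560))) = ((-728)**3 - 677*393 - 677*(-728) + 393*(-728)**2)/((546*(8*(14 + 16) + 560))) = (-385828352 - 266061 + 492856 + 393*529984)/((546*(8*30 + 560))) = (-385828352 - 266061 + 492856 + 208283712)/((546*(240 + 560))) = -177317845/(546*800) = -177317845/436800 = -177317845*1/436800 = -35463569/87360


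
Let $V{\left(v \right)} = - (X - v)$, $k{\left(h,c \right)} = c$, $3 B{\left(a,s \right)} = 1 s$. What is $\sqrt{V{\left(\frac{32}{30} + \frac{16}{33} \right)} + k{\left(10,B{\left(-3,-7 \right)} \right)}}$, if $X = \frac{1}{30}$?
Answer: $\frac{i \sqrt{88770}}{330} \approx 0.90286 i$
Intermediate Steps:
$B{\left(a,s \right)} = \frac{s}{3}$ ($B{\left(a,s \right)} = \frac{1 s}{3} = \frac{s}{3}$)
$X = \frac{1}{30} \approx 0.033333$
$V{\left(v \right)} = - \frac{1}{30} + v$ ($V{\left(v \right)} = - (\frac{1}{30} - v) = - \frac{1}{30} + v$)
$\sqrt{V{\left(\frac{32}{30} + \frac{16}{33} \right)} + k{\left(10,B{\left(-3,-7 \right)} \right)}} = \sqrt{\left(- \frac{1}{30} + \left(\frac{32}{30} + \frac{16}{33}\right)\right) + \frac{1}{3} \left(-7\right)} = \sqrt{\left(- \frac{1}{30} + \left(32 \cdot \frac{1}{30} + 16 \cdot \frac{1}{33}\right)\right) - \frac{7}{3}} = \sqrt{\left(- \frac{1}{30} + \left(\frac{16}{15} + \frac{16}{33}\right)\right) - \frac{7}{3}} = \sqrt{\left(- \frac{1}{30} + \frac{256}{165}\right) - \frac{7}{3}} = \sqrt{\frac{167}{110} - \frac{7}{3}} = \sqrt{- \frac{269}{330}} = \frac{i \sqrt{88770}}{330}$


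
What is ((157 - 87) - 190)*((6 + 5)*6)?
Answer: -7920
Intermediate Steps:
((157 - 87) - 190)*((6 + 5)*6) = (70 - 190)*(11*6) = -120*66 = -7920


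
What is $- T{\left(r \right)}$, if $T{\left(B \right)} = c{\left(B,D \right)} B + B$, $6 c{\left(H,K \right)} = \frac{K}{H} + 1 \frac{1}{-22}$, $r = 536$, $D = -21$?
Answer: $- \frac{34877}{66} \approx -528.44$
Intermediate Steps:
$c{\left(H,K \right)} = - \frac{1}{132} + \frac{K}{6 H}$ ($c{\left(H,K \right)} = \frac{\frac{K}{H} + 1 \frac{1}{-22}}{6} = \frac{\frac{K}{H} + 1 \left(- \frac{1}{22}\right)}{6} = \frac{\frac{K}{H} - \frac{1}{22}}{6} = \frac{- \frac{1}{22} + \frac{K}{H}}{6} = - \frac{1}{132} + \frac{K}{6 H}$)
$T{\left(B \right)} = - \frac{7}{2} + \frac{131 B}{132}$ ($T{\left(B \right)} = \frac{- B + 22 \left(-21\right)}{132 B} B + B = \frac{- B - 462}{132 B} B + B = \frac{-462 - B}{132 B} B + B = \left(- \frac{7}{2} - \frac{B}{132}\right) + B = - \frac{7}{2} + \frac{131 B}{132}$)
$- T{\left(r \right)} = - (- \frac{7}{2} + \frac{131}{132} \cdot 536) = - (- \frac{7}{2} + \frac{17554}{33}) = \left(-1\right) \frac{34877}{66} = - \frac{34877}{66}$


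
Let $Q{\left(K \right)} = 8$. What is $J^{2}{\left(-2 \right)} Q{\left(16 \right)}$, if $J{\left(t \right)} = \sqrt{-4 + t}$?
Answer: $-48$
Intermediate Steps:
$J^{2}{\left(-2 \right)} Q{\left(16 \right)} = \left(\sqrt{-4 - 2}\right)^{2} \cdot 8 = \left(\sqrt{-6}\right)^{2} \cdot 8 = \left(i \sqrt{6}\right)^{2} \cdot 8 = \left(-6\right) 8 = -48$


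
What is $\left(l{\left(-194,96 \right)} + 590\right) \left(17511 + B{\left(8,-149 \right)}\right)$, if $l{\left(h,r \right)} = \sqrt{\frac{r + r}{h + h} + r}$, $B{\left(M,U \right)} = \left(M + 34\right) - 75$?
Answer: $10312020 + \frac{69912 \sqrt{56163}}{97} \approx 1.0483 \cdot 10^{7}$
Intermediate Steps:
$B{\left(M,U \right)} = -41 + M$ ($B{\left(M,U \right)} = \left(34 + M\right) - 75 = -41 + M$)
$l{\left(h,r \right)} = \sqrt{r + \frac{r}{h}}$ ($l{\left(h,r \right)} = \sqrt{\frac{2 r}{2 h} + r} = \sqrt{2 r \frac{1}{2 h} + r} = \sqrt{\frac{r}{h} + r} = \sqrt{r + \frac{r}{h}}$)
$\left(l{\left(-194,96 \right)} + 590\right) \left(17511 + B{\left(8,-149 \right)}\right) = \left(\sqrt{96 + \frac{96}{-194}} + 590\right) \left(17511 + \left(-41 + 8\right)\right) = \left(\sqrt{96 + 96 \left(- \frac{1}{194}\right)} + 590\right) \left(17511 - 33\right) = \left(\sqrt{96 - \frac{48}{97}} + 590\right) 17478 = \left(\sqrt{\frac{9264}{97}} + 590\right) 17478 = \left(\frac{4 \sqrt{56163}}{97} + 590\right) 17478 = \left(590 + \frac{4 \sqrt{56163}}{97}\right) 17478 = 10312020 + \frac{69912 \sqrt{56163}}{97}$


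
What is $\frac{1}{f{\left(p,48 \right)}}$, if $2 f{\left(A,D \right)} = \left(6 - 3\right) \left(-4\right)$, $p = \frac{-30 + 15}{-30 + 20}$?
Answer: $- \frac{1}{6} \approx -0.16667$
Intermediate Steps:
$p = \frac{3}{2}$ ($p = - \frac{15}{-10} = \left(-15\right) \left(- \frac{1}{10}\right) = \frac{3}{2} \approx 1.5$)
$f{\left(A,D \right)} = -6$ ($f{\left(A,D \right)} = \frac{\left(6 - 3\right) \left(-4\right)}{2} = \frac{3 \left(-4\right)}{2} = \frac{1}{2} \left(-12\right) = -6$)
$\frac{1}{f{\left(p,48 \right)}} = \frac{1}{-6} = - \frac{1}{6}$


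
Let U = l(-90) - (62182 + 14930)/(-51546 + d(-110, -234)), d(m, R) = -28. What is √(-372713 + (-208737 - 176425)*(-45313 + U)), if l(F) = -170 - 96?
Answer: √11673105176741411701/25787 ≈ 1.3249e+5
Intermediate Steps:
l(F) = -266
U = -6820786/25787 (U = -266 - (62182 + 14930)/(-51546 - 28) = -266 - 77112/(-51574) = -266 - 77112*(-1)/51574 = -266 - 1*(-38556/25787) = -266 + 38556/25787 = -6820786/25787 ≈ -264.50)
√(-372713 + (-208737 - 176425)*(-45313 + U)) = √(-372713 + (-208737 - 176425)*(-45313 - 6820786/25787)) = √(-372713 - 385162*(-1175307117/25787)) = √(-372713 + 452683639797954/25787) = √(452674028647823/25787) = √11673105176741411701/25787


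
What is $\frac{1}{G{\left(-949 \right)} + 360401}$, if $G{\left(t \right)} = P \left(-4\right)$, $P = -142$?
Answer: $\frac{1}{360969} \approx 2.7703 \cdot 10^{-6}$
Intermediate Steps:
$G{\left(t \right)} = 568$ ($G{\left(t \right)} = \left(-142\right) \left(-4\right) = 568$)
$\frac{1}{G{\left(-949 \right)} + 360401} = \frac{1}{568 + 360401} = \frac{1}{360969}$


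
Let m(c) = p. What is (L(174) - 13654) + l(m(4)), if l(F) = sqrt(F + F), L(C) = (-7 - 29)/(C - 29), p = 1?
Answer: -1979866/145 + sqrt(2) ≈ -13653.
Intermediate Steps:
m(c) = 1
L(C) = -36/(-29 + C)
l(F) = sqrt(2)*sqrt(F) (l(F) = sqrt(2*F) = sqrt(2)*sqrt(F))
(L(174) - 13654) + l(m(4)) = (-36/(-29 + 174) - 13654) + sqrt(2)*sqrt(1) = (-36/145 - 13654) + sqrt(2)*1 = (-36*1/145 - 13654) + sqrt(2) = (-36/145 - 13654) + sqrt(2) = -1979866/145 + sqrt(2)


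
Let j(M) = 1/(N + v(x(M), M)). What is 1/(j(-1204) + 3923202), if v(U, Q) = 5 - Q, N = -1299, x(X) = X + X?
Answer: 90/353088179 ≈ 2.5489e-7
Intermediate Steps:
x(X) = 2*X
j(M) = 1/(-1294 - M) (j(M) = 1/(-1299 + (5 - M)) = 1/(-1294 - M))
1/(j(-1204) + 3923202) = 1/(-1/(1294 - 1204) + 3923202) = 1/(-1/90 + 3923202) = 1/(353088179/90) = 90/353088179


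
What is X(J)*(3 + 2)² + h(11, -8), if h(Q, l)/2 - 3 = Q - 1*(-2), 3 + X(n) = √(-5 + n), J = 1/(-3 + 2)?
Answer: -43 + 25*I*√6 ≈ -43.0 + 61.237*I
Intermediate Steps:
J = -1 (J = 1/(-1) = -1)
X(n) = -3 + √(-5 + n)
h(Q, l) = 10 + 2*Q (h(Q, l) = 6 + 2*(Q - 1*(-2)) = 6 + 2*(Q + 2) = 6 + 2*(2 + Q) = 6 + (4 + 2*Q) = 10 + 2*Q)
X(J)*(3 + 2)² + h(11, -8) = (-3 + √(-5 - 1))*(3 + 2)² + (10 + 2*11) = (-3 + √(-6))*5² + (10 + 22) = (-3 + I*√6)*25 + 32 = (-75 + 25*I*√6) + 32 = -43 + 25*I*√6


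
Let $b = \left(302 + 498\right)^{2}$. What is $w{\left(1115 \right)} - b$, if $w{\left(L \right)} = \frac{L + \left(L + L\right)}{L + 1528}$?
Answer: $- \frac{563838885}{881} \approx -6.4 \cdot 10^{5}$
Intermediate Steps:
$w{\left(L \right)} = \frac{3 L}{1528 + L}$ ($w{\left(L \right)} = \frac{L + 2 L}{1528 + L} = \frac{3 L}{1528 + L}$)
$b = 640000$ ($b = 800^{2} = 640000$)
$w{\left(1115 \right)} - b = 3 \cdot 1115 \frac{1}{1528 + 1115} - 640000 = 3 \cdot 1115 \cdot \frac{1}{2643} - 640000 = \frac{1115}{881} - 640000 = - \frac{563838885}{881}$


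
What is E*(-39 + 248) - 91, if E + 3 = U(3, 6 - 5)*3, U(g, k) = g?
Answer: 1163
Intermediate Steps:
E = 6 (E = -3 + 3*3 = -3 + 9 = 6)
E*(-39 + 248) - 91 = 6*(-39 + 248) - 91 = 6*209 - 91 = 1254 - 91 = 1163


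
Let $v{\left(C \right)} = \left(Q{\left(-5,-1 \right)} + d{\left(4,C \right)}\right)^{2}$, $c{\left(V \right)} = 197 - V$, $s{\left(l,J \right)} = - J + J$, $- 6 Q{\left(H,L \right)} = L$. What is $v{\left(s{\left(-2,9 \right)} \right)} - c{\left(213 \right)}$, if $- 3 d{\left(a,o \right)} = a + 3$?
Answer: $\frac{745}{36} \approx 20.694$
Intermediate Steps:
$Q{\left(H,L \right)} = - \frac{L}{6}$
$s{\left(l,J \right)} = 0$
$d{\left(a,o \right)} = -1 - \frac{a}{3}$ ($d{\left(a,o \right)} = - \frac{a + 3}{3} = - \frac{3 + a}{3} = -1 - \frac{a}{3}$)
$v{\left(C \right)} = \frac{169}{36}$ ($v{\left(C \right)} = \left(\left(- \frac{1}{6}\right) \left(-1\right) - \frac{7}{3}\right)^{2} = \left(\frac{1}{6} - \frac{7}{3}\right)^{2} = \left(- \frac{13}{6}\right)^{2} = \frac{169}{36}$)
$v{\left(s{\left(-2,9 \right)} \right)} - c{\left(213 \right)} = \frac{169}{36} - \left(197 - 213\right) = \frac{169}{36} - -16 = \frac{169}{36} + 16 = \frac{745}{36}$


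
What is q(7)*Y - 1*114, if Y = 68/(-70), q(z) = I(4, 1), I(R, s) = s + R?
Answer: -832/7 ≈ -118.86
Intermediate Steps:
I(R, s) = R + s
q(z) = 5 (q(z) = 4 + 1 = 5)
Y = -34/35 (Y = 68*(-1/70) = -34/35 ≈ -0.97143)
q(7)*Y - 1*114 = 5*(-34/35) - 1*114 = -34/7 - 114 = -832/7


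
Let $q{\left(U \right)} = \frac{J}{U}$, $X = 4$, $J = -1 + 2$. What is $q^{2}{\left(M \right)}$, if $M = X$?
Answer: $\frac{1}{16} \approx 0.0625$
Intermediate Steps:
$J = 1$
$M = 4$
$q{\left(U \right)} = \frac{1}{U}$ ($q{\left(U \right)} = 1 \frac{1}{U} = \frac{1}{U}$)
$q^{2}{\left(M \right)} = \left(\frac{1}{4}\right)^{2} = \frac{1}{16}$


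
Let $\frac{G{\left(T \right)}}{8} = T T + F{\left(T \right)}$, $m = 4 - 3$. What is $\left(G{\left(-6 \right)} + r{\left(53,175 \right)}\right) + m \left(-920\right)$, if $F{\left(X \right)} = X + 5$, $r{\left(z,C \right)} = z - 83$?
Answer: $-670$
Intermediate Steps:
$r{\left(z,C \right)} = -83 + z$
$F{\left(X \right)} = 5 + X$
$m = 1$
$G{\left(T \right)} = 40 + 8 T + 8 T^{2}$ ($G{\left(T \right)} = 8 \left(T T + \left(5 + T\right)\right) = 8 \left(T^{2} + \left(5 + T\right)\right) = 8 \left(5 + T + T^{2}\right) = 40 + 8 T + 8 T^{2}$)
$\left(G{\left(-6 \right)} + r{\left(53,175 \right)}\right) + m \left(-920\right) = \left(\left(40 + 8 \left(-6\right) + 8 \left(-6\right)^{2}\right) + \left(-83 + 53\right)\right) + 1 \left(-920\right) = \left(\left(40 - 48 + 8 \cdot 36\right) - 30\right) - 920 = \left(\left(40 - 48 + 288\right) - 30\right) - 920 = \left(280 - 30\right) - 920 = 250 - 920 = -670$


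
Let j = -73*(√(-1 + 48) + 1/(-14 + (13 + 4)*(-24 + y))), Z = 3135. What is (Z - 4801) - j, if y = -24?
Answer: -1382853/830 + 73*√47 ≈ -1165.6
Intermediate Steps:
j = 73/830 - 73*√47 (j = -73*(√(-1 + 48) + 1/(-14 + (13 + 4)*(-24 - 24))) = -73*(√47 + 1/(-14 + 17*(-48))) = -73*(√47 + 1/(-14 - 816)) = -73*(√47 + 1/(-830)) = -73*(√47 - 1/830) = -73*(-1/830 + √47) = 73/830 - 73*√47 ≈ -500.38)
(Z - 4801) - j = (3135 - 4801) - (73/830 - 73*√47) = -1666 + (-73/830 + 73*√47) = -1382853/830 + 73*√47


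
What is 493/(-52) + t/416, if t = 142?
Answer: -1901/208 ≈ -9.1394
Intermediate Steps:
493/(-52) + t/416 = 493/(-52) + 142/416 = 493*(-1/52) + 142*(1/416) = -493/52 + 71/208 = -1901/208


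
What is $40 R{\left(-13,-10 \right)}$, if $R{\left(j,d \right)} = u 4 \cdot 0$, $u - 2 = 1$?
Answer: $0$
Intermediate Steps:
$u = 3$ ($u = 2 + 1 = 3$)
$R{\left(j,d \right)} = 0$ ($R{\left(j,d \right)} = 3 \cdot 4 \cdot 0 = 12 \cdot 0 = 0$)
$40 R{\left(-13,-10 \right)} = 40 \cdot 0 = 0$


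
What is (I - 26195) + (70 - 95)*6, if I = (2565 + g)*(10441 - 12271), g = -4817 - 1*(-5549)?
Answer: -6059855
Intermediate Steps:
g = 732 (g = -4817 + 5549 = 732)
I = -6033510 (I = (2565 + 732)*(10441 - 12271) = 3297*(-1830) = -6033510)
(I - 26195) + (70 - 95)*6 = (-6033510 - 26195) + (70 - 95)*6 = -6059705 - 25*6 = -6059705 - 150 = -6059855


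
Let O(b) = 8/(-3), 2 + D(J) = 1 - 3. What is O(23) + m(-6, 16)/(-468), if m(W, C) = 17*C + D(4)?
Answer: -379/117 ≈ -3.2393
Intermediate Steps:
D(J) = -4 (D(J) = -2 + (1 - 3) = -2 - 2 = -4)
O(b) = -8/3 (O(b) = 8*(-⅓) = -8/3)
m(W, C) = -4 + 17*C (m(W, C) = 17*C - 4 = -4 + 17*C)
O(23) + m(-6, 16)/(-468) = -8/3 + (-4 + 17*16)/(-468) = -8/3 + (-4 + 272)*(-1/468) = -8/3 + 268*(-1/468) = -8/3 - 67/117 = -379/117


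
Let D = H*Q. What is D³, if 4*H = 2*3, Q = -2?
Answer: -27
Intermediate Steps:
H = 3/2 (H = (2*3)/4 = (¼)*6 = 3/2 ≈ 1.5000)
D = -3 (D = (3/2)*(-2) = -3)
D³ = (-3)³ = -27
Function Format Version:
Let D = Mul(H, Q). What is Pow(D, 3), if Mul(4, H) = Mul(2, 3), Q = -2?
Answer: -27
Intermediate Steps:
H = Rational(3, 2) (H = Mul(Rational(1, 4), Mul(2, 3)) = Mul(Rational(1, 4), 6) = Rational(3, 2) ≈ 1.5000)
D = -3 (D = Mul(Rational(3, 2), -2) = -3)
Pow(D, 3) = Pow(-3, 3) = -27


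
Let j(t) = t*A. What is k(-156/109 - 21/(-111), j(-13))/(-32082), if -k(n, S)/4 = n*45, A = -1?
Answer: -150270/21564451 ≈ -0.0069684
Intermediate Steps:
j(t) = -t (j(t) = t*(-1) = -t)
k(n, S) = -180*n (k(n, S) = -4*n*45 = -180*n)
k(-156/109 - 21/(-111), j(-13))/(-32082) = -180*(-156/109 - 21/(-111))/(-32082) = -180*(-156*1/109 - 21*(-1/111))*(-1/32082) = -180*(-156/109 + 7/37)*(-1/32082) = -180*(-5009/4033)*(-1/32082) = (901620/4033)*(-1/32082) = -150270/21564451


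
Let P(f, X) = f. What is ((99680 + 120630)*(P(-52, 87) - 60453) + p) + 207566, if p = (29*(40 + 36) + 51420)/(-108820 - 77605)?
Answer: -2484979811895824/186425 ≈ -1.3330e+10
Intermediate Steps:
p = -53624/186425 (p = (29*76 + 51420)/(-186425) = (2204 + 51420)*(-1/186425) = 53624*(-1/186425) = -53624/186425 ≈ -0.28764)
((99680 + 120630)*(P(-52, 87) - 60453) + p) + 207566 = ((99680 + 120630)*(-52 - 60453) - 53624/186425) + 207566 = (220310*(-60505) - 53624/186425) + 207566 = (-13329856550 - 53624/186425) + 207566 = -2485018507387374/186425 + 207566 = -2484979811895824/186425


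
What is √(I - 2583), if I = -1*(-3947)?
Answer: 2*√341 ≈ 36.932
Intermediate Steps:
I = 3947
√(I - 2583) = √(3947 - 2583) = √1364 = 2*√341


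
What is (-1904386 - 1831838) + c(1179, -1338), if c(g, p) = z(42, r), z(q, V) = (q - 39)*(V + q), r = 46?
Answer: -3735960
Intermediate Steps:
z(q, V) = (-39 + q)*(V + q)
c(g, p) = 264 (c(g, p) = 42**2 - 39*46 - 39*42 + 46*42 = 1764 - 1794 - 1638 + 1932 = 264)
(-1904386 - 1831838) + c(1179, -1338) = (-1904386 - 1831838) + 264 = -3736224 + 264 = -3735960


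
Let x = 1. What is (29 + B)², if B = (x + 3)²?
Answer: 2025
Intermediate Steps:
B = 16 (B = (1 + 3)² = 4² = 16)
(29 + B)² = (29 + 16)² = 45² = 2025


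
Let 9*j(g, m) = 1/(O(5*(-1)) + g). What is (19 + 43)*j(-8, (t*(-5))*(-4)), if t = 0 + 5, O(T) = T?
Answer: -62/117 ≈ -0.52991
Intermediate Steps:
t = 5
j(g, m) = 1/(9*(-5 + g)) (j(g, m) = 1/(9*(5*(-1) + g)) = 1/(9*(-5 + g)))
(19 + 43)*j(-8, (t*(-5))*(-4)) = (19 + 43)*(1/(9*(-5 - 8))) = 62*((⅑)/(-13)) = 62*((⅑)*(-1/13)) = 62*(-1/117) = -62/117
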